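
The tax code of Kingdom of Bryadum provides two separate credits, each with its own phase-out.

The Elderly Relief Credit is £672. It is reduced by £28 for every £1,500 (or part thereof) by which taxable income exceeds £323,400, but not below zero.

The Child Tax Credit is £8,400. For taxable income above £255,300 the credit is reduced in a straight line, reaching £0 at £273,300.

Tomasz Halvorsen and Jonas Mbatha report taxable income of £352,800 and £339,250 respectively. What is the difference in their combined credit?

Tomasz (£352,800): Elderly Relief Credit: income exceeds £323,400 by £29,400, which is 20 full-or-partial £1,500 increments; reduction = 20 × £28 = £560, leaving £112. Child Tax Credit: £352,800 is at or above £273,300, so the credit is £0. total £112 + £0 = £112
Jonas (£339,250): Elderly Relief Credit: income exceeds £323,400 by £15,850, which is 11 full-or-partial £1,500 increments; reduction = 11 × £28 = £308, leaving £364. Child Tax Credit: £339,250 is at or above £273,300, so the credit is £0. total £364 + £0 = £364
Difference: |£112 − £364| = £252.

£252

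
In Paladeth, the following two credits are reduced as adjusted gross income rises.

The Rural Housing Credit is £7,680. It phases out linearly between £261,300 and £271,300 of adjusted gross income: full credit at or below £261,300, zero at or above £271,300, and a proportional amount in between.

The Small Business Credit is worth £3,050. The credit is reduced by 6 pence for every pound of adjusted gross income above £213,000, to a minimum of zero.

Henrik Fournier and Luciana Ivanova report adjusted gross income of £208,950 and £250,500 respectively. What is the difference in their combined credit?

Henrik (£208,950): Rural Housing Credit: £208,950 is at or below the £261,300 threshold, so the full £7,680 applies. Small Business Credit: £208,950 is at or below the £213,000 threshold, so the full £3,050 applies. total £7,680 + £3,050 = £10,730
Luciana (£250,500): Rural Housing Credit: £250,500 is at or below the £261,300 threshold, so the full £7,680 applies. Small Business Credit: 6% of the £37,500 excess over £213,000 is £2,250; credit = £3,050 − £2,250 = £800. total £7,680 + £800 = £8,480
Difference: |£10,730 − £8,480| = £2,250.

£2,250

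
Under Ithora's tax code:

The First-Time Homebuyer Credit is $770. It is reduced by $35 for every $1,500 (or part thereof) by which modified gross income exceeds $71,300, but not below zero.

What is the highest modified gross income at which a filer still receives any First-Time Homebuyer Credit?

$102,800

After 21 increments the reduction is 21 × $35 = $735, leaving $35; one more increment wipes it out. Increment 21 ends at excess 21 × $1,500 = $31,500, so the highest qualifying income is $71,300 + $31,500 = $102,800.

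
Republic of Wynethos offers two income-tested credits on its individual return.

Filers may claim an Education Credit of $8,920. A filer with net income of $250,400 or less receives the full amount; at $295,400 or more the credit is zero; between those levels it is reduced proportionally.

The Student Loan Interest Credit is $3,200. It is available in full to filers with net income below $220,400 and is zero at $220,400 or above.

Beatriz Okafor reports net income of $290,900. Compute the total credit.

$892

Education Credit: $290,900 is $40,500 into a $45,000 phase-out range, leaving 4,500/45,000 of the credit: $8,920 × 4,500/45,000 = $892.
Student Loan Interest Credit: $290,900 meets or exceeds the $220,400 cutoff, so the credit is $0.
Total: $892 + $0 = $892.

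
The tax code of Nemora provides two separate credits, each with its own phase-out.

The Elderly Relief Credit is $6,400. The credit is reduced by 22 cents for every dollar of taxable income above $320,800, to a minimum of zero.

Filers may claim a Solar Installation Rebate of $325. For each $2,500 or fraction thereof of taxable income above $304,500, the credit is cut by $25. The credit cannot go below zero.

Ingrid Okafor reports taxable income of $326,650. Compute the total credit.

Elderly Relief Credit: 22% of the $5,850 excess over $320,800 is $1,287; credit = $6,400 − $1,287 = $5,113.
Solar Installation Rebate: income exceeds $304,500 by $22,150, which is 9 full-or-partial $2,500 increments; reduction = 9 × $25 = $225, leaving $100.
Total: $5,113 + $100 = $5,213.

$5,213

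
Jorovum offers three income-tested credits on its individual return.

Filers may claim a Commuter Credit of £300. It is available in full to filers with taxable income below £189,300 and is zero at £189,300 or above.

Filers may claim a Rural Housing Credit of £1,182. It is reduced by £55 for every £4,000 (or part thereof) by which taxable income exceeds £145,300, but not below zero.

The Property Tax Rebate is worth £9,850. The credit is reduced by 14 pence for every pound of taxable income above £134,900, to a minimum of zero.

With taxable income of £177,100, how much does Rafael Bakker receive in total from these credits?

Commuter Credit: £177,100 is below the £189,300 cutoff, so the full £300 applies.
Rural Housing Credit: income exceeds £145,300 by £31,800, which is 8 full-or-partial £4,000 increments; reduction = 8 × £55 = £440, leaving £742.
Property Tax Rebate: 14% of the £42,200 excess over £134,900 is £5,908; credit = £9,850 − £5,908 = £3,942.
Total: £300 + £742 + £3,942 = £4,984.

£4,984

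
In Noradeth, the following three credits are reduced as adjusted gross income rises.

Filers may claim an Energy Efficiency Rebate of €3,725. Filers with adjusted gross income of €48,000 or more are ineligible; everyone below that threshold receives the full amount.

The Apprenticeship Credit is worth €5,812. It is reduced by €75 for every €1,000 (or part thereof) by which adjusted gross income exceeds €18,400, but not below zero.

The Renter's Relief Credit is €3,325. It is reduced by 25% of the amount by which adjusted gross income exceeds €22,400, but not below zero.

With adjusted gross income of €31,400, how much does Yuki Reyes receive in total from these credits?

€9,637

Energy Efficiency Rebate: €31,400 is below the €48,000 cutoff, so the full €3,725 applies.
Apprenticeship Credit: income exceeds €18,400 by €13,000, which is 13 full-or-partial €1,000 increments; reduction = 13 × €75 = €975, leaving €4,837.
Renter's Relief Credit: 25% of the €9,000 excess over €22,400 is €2,250; credit = €3,325 − €2,250 = €1,075.
Total: €3,725 + €4,837 + €1,075 = €9,637.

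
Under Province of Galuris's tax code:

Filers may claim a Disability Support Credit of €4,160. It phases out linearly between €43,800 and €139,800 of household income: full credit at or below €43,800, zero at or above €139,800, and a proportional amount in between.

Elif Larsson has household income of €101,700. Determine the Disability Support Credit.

Disability Support Credit: €101,700 is €57,900 into a €96,000 phase-out range, leaving 38,100/96,000 of the credit: €4,160 × 38,100/96,000 = €1,651.

€1,651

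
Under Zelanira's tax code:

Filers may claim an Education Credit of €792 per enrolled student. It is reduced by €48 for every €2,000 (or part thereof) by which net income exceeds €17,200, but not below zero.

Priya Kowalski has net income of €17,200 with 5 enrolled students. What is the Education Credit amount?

€3,960

Education Credit: base = 5 × €792 = €3,960. €17,200 is at or below the €17,200 threshold, so the full €3,960 applies.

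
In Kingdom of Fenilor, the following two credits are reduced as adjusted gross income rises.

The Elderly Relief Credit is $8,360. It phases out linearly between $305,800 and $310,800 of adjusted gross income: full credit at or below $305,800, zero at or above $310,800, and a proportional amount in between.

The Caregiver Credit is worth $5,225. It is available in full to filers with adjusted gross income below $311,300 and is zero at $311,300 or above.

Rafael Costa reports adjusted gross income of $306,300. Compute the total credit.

Elderly Relief Credit: $306,300 is $500 into a $5,000 phase-out range, leaving 4,500/5,000 of the credit: $8,360 × 4,500/5,000 = $7,524.
Caregiver Credit: $306,300 is below the $311,300 cutoff, so the full $5,225 applies.
Total: $7,524 + $5,225 = $12,749.

$12,749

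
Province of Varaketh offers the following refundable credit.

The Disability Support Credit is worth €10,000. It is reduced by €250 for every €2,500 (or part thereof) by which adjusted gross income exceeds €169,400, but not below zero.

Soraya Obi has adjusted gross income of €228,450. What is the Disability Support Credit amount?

Disability Support Credit: income exceeds €169,400 by €59,050, which is 24 full-or-partial €2,500 increments; reduction = 24 × €250 = €6,000, leaving €4,000.

€4,000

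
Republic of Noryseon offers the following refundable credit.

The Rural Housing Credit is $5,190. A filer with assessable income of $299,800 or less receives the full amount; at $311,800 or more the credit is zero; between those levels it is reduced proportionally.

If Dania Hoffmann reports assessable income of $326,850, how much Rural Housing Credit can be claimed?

$0

Rural Housing Credit: $326,850 is at or above $311,800, so the credit is $0.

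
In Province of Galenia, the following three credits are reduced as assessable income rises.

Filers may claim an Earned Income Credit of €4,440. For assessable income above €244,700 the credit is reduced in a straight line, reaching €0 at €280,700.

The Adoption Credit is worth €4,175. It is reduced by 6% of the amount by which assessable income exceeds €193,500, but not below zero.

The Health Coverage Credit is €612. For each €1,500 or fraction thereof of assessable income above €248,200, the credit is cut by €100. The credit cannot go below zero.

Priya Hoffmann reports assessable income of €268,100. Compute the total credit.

€1,554

Earned Income Credit: €268,100 is €23,400 into a €36,000 phase-out range, leaving 12,600/36,000 of the credit: €4,440 × 12,600/36,000 = €1,554.
Adoption Credit: 6% of the €74,600 excess over €193,500 is €4,476 ≥ base, so the credit is €0.
Health Coverage Credit: income exceeds €248,200 by €19,900 → 14 increments × €100 = €1,400 ≥ base, so the credit is €0.
Total: €1,554 + €0 + €0 = €1,554.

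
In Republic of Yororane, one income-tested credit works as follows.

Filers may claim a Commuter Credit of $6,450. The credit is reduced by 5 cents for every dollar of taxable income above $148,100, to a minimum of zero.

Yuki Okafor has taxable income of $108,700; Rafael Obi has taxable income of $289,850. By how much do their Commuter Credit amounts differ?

$6,450

Yuki ($108,700): Commuter Credit: $108,700 is at or below the $148,100 threshold, so the full $6,450 applies.
Rafael ($289,850): Commuter Credit: 5% of the $141,750 excess over $148,100 is $7,087.50 ≥ base, so the credit is $0.
Difference: |$6,450 − $0| = $6,450.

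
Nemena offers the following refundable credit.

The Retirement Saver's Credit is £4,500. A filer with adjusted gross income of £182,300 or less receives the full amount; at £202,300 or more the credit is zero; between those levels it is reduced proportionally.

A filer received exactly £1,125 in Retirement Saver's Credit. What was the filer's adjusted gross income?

£197,300

£1,125 is 1,125/4,500 of the full £4,500, so 3,375/4,500 of the £20,000 range has been used: income = £182,300 + £20,000 × 3,375/4,500 = £197,300.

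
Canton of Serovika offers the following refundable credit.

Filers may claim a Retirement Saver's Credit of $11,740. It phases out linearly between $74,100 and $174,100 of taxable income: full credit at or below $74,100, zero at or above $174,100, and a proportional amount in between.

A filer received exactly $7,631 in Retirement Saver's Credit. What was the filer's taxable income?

$7,631 is 7,631/11,740 of the full $11,740, so 4,109/11,740 of the $100,000 range has been used: income = $74,100 + $100,000 × 4,109/11,740 = $109,100.

$109,100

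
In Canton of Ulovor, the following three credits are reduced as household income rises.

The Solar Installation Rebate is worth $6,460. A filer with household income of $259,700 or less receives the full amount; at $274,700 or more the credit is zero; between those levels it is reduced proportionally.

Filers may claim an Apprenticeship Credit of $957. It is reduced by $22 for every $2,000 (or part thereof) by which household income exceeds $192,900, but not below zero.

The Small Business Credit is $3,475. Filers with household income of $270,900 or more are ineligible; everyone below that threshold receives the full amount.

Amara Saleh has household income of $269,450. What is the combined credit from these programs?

$5,835

Solar Installation Rebate: $269,450 is $9,750 into a $15,000 phase-out range, leaving 5,250/15,000 of the credit: $6,460 × 5,250/15,000 = $2,261.
Apprenticeship Credit: income exceeds $192,900 by $76,550, which is 39 full-or-partial $2,000 increments; reduction = 39 × $22 = $858, leaving $99.
Small Business Credit: $269,450 is below the $270,900 cutoff, so the full $3,475 applies.
Total: $2,261 + $99 + $3,475 = $5,835.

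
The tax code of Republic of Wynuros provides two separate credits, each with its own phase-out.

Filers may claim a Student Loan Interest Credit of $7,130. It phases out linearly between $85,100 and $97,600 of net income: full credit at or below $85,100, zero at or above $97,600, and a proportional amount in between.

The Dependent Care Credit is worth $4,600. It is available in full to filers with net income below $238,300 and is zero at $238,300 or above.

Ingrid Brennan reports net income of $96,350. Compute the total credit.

Student Loan Interest Credit: $96,350 is $11,250 into a $12,500 phase-out range, leaving 1,250/12,500 of the credit: $7,130 × 1,250/12,500 = $713.
Dependent Care Credit: $96,350 is below the $238,300 cutoff, so the full $4,600 applies.
Total: $713 + $4,600 = $5,313.

$5,313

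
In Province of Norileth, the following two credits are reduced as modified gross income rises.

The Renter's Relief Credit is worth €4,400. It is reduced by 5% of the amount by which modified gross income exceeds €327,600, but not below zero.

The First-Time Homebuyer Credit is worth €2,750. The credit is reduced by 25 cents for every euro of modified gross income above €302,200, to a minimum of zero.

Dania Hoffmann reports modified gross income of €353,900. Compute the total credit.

€3,085

Renter's Relief Credit: 5% of the €26,300 excess over €327,600 is €1,315; credit = €4,400 − €1,315 = €3,085.
First-Time Homebuyer Credit: 25% of the €51,700 excess over €302,200 is €12,925 ≥ base, so the credit is €0.
Total: €3,085 + €0 = €3,085.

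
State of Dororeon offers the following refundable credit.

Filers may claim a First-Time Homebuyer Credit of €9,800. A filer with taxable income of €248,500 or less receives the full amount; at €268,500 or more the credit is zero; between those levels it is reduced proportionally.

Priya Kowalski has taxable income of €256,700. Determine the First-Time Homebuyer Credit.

€5,782

First-Time Homebuyer Credit: €256,700 is €8,200 into a €20,000 phase-out range, leaving 11,800/20,000 of the credit: €9,800 × 11,800/20,000 = €5,782.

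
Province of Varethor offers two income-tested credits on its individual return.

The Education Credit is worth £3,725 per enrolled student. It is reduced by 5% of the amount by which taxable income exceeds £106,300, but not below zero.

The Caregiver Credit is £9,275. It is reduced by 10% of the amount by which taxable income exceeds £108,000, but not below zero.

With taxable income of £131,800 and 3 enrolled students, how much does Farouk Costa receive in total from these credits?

£16,795

Education Credit: base = 3 × £3,725 = £11,175. 5% of the £25,500 excess over £106,300 is £1,275; credit = £11,175 − £1,275 = £9,900.
Caregiver Credit: 10% of the £23,800 excess over £108,000 is £2,380; credit = £9,275 − £2,380 = £6,895.
Total: £9,900 + £6,895 = £16,795.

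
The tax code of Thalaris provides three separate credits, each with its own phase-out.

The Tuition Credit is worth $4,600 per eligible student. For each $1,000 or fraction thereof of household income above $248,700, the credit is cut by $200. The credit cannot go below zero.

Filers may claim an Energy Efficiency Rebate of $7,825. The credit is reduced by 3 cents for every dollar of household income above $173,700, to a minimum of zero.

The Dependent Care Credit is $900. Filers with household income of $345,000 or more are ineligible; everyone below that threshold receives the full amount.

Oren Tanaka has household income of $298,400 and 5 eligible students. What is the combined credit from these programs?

Tuition Credit: base = 5 × $4,600 = $23,000. income exceeds $248,700 by $49,700, which is 50 full-or-partial $1,000 increments; reduction = 50 × $200 = $10,000, leaving $13,000.
Energy Efficiency Rebate: 3% of the $124,700 excess over $173,700 is $3,741; credit = $7,825 − $3,741 = $4,084.
Dependent Care Credit: $298,400 is below the $345,000 cutoff, so the full $900 applies.
Total: $13,000 + $4,084 + $900 = $17,984.

$17,984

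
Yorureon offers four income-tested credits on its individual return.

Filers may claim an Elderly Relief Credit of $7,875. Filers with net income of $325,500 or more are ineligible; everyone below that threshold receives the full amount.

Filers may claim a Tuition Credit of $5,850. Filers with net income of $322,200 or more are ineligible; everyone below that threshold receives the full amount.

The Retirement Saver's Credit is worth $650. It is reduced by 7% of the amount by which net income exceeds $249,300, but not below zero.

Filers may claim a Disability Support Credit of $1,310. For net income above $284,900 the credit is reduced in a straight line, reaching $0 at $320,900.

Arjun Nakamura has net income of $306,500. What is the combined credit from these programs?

Elderly Relief Credit: $306,500 is below the $325,500 cutoff, so the full $7,875 applies.
Tuition Credit: $306,500 is below the $322,200 cutoff, so the full $5,850 applies.
Retirement Saver's Credit: 7% of the $57,200 excess over $249,300 is $4,004 ≥ base, so the credit is $0.
Disability Support Credit: $306,500 is $21,600 into a $36,000 phase-out range, leaving 14,400/36,000 of the credit: $1,310 × 14,400/36,000 = $524.
Total: $7,875 + $5,850 + $0 + $524 = $14,249.

$14,249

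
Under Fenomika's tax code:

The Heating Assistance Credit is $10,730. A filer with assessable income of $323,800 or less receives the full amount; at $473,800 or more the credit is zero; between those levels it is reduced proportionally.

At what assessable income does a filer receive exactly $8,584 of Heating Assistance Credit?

$353,800

$8,584 is 8,584/10,730 of the full $10,730, so 2,146/10,730 of the $150,000 range has been used: income = $323,800 + $150,000 × 2,146/10,730 = $353,800.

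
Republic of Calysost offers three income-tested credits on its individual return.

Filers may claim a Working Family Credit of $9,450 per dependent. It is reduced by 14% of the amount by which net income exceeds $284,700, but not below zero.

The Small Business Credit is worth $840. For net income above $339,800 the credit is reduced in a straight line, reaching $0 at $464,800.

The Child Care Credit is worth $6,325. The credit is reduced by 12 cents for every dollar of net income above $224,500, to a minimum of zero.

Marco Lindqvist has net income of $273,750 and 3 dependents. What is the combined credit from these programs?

$29,605

Working Family Credit: base = 3 × $9,450 = $28,350. $273,750 is at or below the $284,700 threshold, so the full $28,350 applies.
Small Business Credit: $273,750 is at or below the $339,800 threshold, so the full $840 applies.
Child Care Credit: 12% of the $49,250 excess over $224,500 is $5,910; credit = $6,325 − $5,910 = $415.
Total: $28,350 + $840 + $415 = $29,605.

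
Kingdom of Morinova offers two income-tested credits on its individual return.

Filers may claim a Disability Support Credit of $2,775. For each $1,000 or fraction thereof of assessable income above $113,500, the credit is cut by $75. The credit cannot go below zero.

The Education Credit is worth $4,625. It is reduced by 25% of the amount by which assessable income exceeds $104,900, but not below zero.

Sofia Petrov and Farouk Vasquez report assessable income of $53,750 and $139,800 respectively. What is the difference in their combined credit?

Sofia ($53,750): Disability Support Credit: $53,750 is at or below the $113,500 threshold, so the full $2,775 applies. Education Credit: $53,750 is at or below the $104,900 threshold, so the full $4,625 applies. total $2,775 + $4,625 = $7,400
Farouk ($139,800): Disability Support Credit: income exceeds $113,500 by $26,300, which is 27 full-or-partial $1,000 increments; reduction = 27 × $75 = $2,025, leaving $750. Education Credit: 25% of the $34,900 excess over $104,900 is $8,725 ≥ base, so the credit is $0. total $750 + $0 = $750
Difference: |$7,400 − $750| = $6,650.

$6,650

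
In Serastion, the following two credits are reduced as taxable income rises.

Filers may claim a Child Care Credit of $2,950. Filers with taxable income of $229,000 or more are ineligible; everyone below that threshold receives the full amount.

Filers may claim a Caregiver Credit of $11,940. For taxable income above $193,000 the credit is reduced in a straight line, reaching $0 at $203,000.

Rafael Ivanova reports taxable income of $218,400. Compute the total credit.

Child Care Credit: $218,400 is below the $229,000 cutoff, so the full $2,950 applies.
Caregiver Credit: $218,400 is at or above $203,000, so the credit is $0.
Total: $2,950 + $0 = $2,950.

$2,950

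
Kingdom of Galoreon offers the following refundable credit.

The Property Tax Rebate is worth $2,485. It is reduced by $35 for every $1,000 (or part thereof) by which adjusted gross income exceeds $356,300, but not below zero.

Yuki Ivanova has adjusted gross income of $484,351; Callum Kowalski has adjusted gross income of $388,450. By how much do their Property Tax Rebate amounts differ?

$1,330

Yuki ($484,351): Property Tax Rebate: income exceeds $356,300 by $128,051 → 129 increments × $35 = $4,515 ≥ base, so the credit is $0.
Callum ($388,450): Property Tax Rebate: income exceeds $356,300 by $32,150, which is 33 full-or-partial $1,000 increments; reduction = 33 × $35 = $1,155, leaving $1,330.
Difference: |$0 − $1,330| = $1,330.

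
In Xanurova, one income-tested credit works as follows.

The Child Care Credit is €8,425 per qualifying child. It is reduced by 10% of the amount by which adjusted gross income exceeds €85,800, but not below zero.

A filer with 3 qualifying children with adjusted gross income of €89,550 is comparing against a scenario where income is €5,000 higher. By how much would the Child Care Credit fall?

€500

At €89,550 — base = 3 × €8,425 = €25,275. 10% of the €3,750 excess over €85,800 is €375; credit = €25,275 − €375 = €24,900.
At €94,550 — base = 3 × €8,425 = €25,275. 10% of the €8,750 excess over €85,800 is €875; credit = €25,275 − €875 = €24,400.
Lost: €24,900 − €24,400 = €500.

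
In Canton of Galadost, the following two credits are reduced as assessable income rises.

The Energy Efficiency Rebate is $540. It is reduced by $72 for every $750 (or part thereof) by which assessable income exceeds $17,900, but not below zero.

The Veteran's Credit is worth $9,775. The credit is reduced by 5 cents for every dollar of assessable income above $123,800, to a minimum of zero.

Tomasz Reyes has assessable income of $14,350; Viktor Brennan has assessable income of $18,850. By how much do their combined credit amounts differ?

$144

Tomasz ($14,350): Energy Efficiency Rebate: $14,350 is at or below the $17,900 threshold, so the full $540 applies. Veteran's Credit: $14,350 is at or below the $123,800 threshold, so the full $9,775 applies. total $540 + $9,775 = $10,315
Viktor ($18,850): Energy Efficiency Rebate: income exceeds $17,900 by $950, which is 2 full-or-partial $750 increments; reduction = 2 × $72 = $144, leaving $396. Veteran's Credit: $18,850 is at or below the $123,800 threshold, so the full $9,775 applies. total $396 + $9,775 = $10,171
Difference: |$10,315 − $10,171| = $144.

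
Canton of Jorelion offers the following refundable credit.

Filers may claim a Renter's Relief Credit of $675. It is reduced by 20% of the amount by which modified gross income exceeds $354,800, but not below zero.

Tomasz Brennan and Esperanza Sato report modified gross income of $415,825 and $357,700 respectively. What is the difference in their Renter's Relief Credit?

$95

Tomasz ($415,825): Renter's Relief Credit: 20% of the $61,025 excess over $354,800 is $12,205 ≥ base, so the credit is $0.
Esperanza ($357,700): Renter's Relief Credit: 20% of the $2,900 excess over $354,800 is $580; credit = $675 − $580 = $95.
Difference: |$0 − $95| = $95.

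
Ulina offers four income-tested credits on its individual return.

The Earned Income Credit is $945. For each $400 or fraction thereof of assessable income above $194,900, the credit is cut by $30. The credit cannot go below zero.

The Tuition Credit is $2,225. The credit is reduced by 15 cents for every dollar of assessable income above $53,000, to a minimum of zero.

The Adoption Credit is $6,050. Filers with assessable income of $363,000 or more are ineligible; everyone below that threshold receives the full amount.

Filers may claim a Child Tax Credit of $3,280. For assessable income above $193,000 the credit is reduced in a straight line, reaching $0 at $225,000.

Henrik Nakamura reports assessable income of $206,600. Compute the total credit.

$7,981

Earned Income Credit: income exceeds $194,900 by $11,700, which is 30 full-or-partial $400 increments; reduction = 30 × $30 = $900, leaving $45.
Tuition Credit: 15% of the $153,600 excess over $53,000 is $23,040 ≥ base, so the credit is $0.
Adoption Credit: $206,600 is below the $363,000 cutoff, so the full $6,050 applies.
Child Tax Credit: $206,600 is $13,600 into a $32,000 phase-out range, leaving 18,400/32,000 of the credit: $3,280 × 18,400/32,000 = $1,886.
Total: $45 + $0 + $6,050 + $1,886 = $7,981.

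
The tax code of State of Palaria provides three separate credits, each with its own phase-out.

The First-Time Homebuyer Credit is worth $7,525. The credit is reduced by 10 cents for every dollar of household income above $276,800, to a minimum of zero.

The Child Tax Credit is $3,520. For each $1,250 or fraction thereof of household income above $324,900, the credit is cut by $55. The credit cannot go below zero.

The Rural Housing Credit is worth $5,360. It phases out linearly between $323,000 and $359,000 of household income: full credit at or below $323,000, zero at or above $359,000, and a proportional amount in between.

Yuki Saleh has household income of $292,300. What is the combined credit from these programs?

First-Time Homebuyer Credit: 10% of the $15,500 excess over $276,800 is $1,550; credit = $7,525 − $1,550 = $5,975.
Child Tax Credit: $292,300 is at or below the $324,900 threshold, so the full $3,520 applies.
Rural Housing Credit: $292,300 is at or below the $323,000 threshold, so the full $5,360 applies.
Total: $5,975 + $3,520 + $5,360 = $14,855.

$14,855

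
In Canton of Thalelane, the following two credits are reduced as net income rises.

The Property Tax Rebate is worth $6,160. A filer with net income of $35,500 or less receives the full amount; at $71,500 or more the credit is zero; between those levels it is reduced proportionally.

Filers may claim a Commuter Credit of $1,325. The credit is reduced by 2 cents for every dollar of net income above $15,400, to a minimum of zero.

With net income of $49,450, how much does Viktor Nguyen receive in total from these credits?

Property Tax Rebate: $49,450 is $13,950 into a $36,000 phase-out range, leaving 22,050/36,000 of the credit: $6,160 × 22,050/36,000 = $3,773.
Commuter Credit: 2% of the $34,050 excess over $15,400 is $681; credit = $1,325 − $681 = $644.
Total: $3,773 + $644 = $4,417.

$4,417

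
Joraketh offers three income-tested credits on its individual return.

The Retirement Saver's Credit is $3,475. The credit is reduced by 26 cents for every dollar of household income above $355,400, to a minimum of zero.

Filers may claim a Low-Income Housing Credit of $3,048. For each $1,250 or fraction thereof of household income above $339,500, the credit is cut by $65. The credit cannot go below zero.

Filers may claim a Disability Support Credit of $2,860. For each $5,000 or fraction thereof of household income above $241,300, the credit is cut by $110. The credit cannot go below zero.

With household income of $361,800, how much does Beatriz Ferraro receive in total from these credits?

$3,799

Retirement Saver's Credit: 26% of the $6,400 excess over $355,400 is $1,664; credit = $3,475 − $1,664 = $1,811.
Low-Income Housing Credit: income exceeds $339,500 by $22,300, which is 18 full-or-partial $1,250 increments; reduction = 18 × $65 = $1,170, leaving $1,878.
Disability Support Credit: income exceeds $241,300 by $120,500, which is 25 full-or-partial $5,000 increments; reduction = 25 × $110 = $2,750, leaving $110.
Total: $1,811 + $1,878 + $110 = $3,799.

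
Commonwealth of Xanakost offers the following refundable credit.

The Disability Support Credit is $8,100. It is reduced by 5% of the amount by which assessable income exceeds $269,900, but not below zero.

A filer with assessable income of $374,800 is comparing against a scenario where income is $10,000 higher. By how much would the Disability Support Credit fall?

$500

At $374,800 — 5% of the $104,900 excess over $269,900 is $5,245; credit = $8,100 − $5,245 = $2,855.
At $384,800 — 5% of the $114,900 excess over $269,900 is $5,745; credit = $8,100 − $5,745 = $2,355.
Lost: $2,855 − $2,355 = $500.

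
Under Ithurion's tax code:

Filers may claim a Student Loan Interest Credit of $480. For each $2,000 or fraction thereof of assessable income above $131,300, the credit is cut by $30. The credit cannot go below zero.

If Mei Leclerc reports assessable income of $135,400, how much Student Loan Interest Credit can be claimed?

$390

Student Loan Interest Credit: income exceeds $131,300 by $4,100, which is 3 full-or-partial $2,000 increments; reduction = 3 × $30 = $90, leaving $390.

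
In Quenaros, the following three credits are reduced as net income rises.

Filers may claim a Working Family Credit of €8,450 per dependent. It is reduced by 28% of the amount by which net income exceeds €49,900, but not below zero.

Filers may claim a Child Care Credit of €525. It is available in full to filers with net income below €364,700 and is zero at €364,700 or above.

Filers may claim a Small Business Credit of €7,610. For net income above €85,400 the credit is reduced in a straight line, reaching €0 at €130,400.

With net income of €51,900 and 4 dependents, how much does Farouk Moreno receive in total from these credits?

€41,375

Working Family Credit: base = 4 × €8,450 = €33,800. 28% of the €2,000 excess over €49,900 is €560; credit = €33,800 − €560 = €33,240.
Child Care Credit: €51,900 is below the €364,700 cutoff, so the full €525 applies.
Small Business Credit: €51,900 is at or below the €85,400 threshold, so the full €7,610 applies.
Total: €33,240 + €525 + €7,610 = €41,375.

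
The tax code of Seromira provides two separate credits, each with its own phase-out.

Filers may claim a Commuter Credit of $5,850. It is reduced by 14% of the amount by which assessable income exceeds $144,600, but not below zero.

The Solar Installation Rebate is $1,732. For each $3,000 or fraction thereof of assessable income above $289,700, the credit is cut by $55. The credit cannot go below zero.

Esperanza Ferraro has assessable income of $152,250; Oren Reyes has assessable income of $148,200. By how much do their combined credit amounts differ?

$567

Esperanza ($152,250): Commuter Credit: 14% of the $7,650 excess over $144,600 is $1,071; credit = $5,850 − $1,071 = $4,779. Solar Installation Rebate: $152,250 is at or below the $289,700 threshold, so the full $1,732 applies. total $4,779 + $1,732 = $6,511
Oren ($148,200): Commuter Credit: 14% of the $3,600 excess over $144,600 is $504; credit = $5,850 − $504 = $5,346. Solar Installation Rebate: $148,200 is at or below the $289,700 threshold, so the full $1,732 applies. total $5,346 + $1,732 = $7,078
Difference: |$6,511 − $7,078| = $567.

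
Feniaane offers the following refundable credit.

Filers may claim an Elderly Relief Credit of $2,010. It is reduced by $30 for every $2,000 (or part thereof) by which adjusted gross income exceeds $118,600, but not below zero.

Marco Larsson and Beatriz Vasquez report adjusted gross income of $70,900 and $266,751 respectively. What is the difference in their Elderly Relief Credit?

$2,010

Marco ($70,900): Elderly Relief Credit: $70,900 is at or below the $118,600 threshold, so the full $2,010 applies.
Beatriz ($266,751): Elderly Relief Credit: income exceeds $118,600 by $148,151 → 75 increments × $30 = $2,250 ≥ base, so the credit is $0.
Difference: |$2,010 − $0| = $2,010.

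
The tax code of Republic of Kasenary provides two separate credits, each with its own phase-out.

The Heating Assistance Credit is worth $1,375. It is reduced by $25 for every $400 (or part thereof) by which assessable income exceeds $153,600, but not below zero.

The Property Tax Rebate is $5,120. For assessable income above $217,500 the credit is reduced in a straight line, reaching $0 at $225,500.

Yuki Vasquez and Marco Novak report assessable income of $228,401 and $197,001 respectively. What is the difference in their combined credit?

$5,120

Yuki ($228,401): Heating Assistance Credit: income exceeds $153,600 by $74,801 → 188 increments × $25 = $4,700 ≥ base, so the credit is $0. Property Tax Rebate: $228,401 is at or above $225,500, so the credit is $0. total $0 + $0 = $0
Marco ($197,001): Heating Assistance Credit: income exceeds $153,600 by $43,401 → 109 increments × $25 = $2,725 ≥ base, so the credit is $0. Property Tax Rebate: $197,001 is at or below the $217,500 threshold, so the full $5,120 applies. total $0 + $5,120 = $5,120
Difference: |$0 − $5,120| = $5,120.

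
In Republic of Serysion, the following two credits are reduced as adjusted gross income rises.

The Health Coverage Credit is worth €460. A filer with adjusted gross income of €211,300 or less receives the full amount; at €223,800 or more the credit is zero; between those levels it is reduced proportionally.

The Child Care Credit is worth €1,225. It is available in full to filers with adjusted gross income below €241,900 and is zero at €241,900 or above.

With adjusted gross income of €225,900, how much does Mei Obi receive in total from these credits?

Health Coverage Credit: €225,900 is at or above €223,800, so the credit is €0.
Child Care Credit: €225,900 is below the €241,900 cutoff, so the full €1,225 applies.
Total: €0 + €1,225 = €1,225.

€1,225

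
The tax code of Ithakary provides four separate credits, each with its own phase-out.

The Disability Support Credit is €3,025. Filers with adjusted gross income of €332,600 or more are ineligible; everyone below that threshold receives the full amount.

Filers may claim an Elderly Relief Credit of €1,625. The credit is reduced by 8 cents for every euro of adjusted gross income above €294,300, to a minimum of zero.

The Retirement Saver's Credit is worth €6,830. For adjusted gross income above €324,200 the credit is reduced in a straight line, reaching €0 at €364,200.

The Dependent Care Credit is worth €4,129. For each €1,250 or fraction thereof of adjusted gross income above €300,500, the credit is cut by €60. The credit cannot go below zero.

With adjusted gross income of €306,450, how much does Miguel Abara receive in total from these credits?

€14,337

Disability Support Credit: €306,450 is below the €332,600 cutoff, so the full €3,025 applies.
Elderly Relief Credit: 8% of the €12,150 excess over €294,300 is €972; credit = €1,625 − €972 = €653.
Retirement Saver's Credit: €306,450 is at or below the €324,200 threshold, so the full €6,830 applies.
Dependent Care Credit: income exceeds €300,500 by €5,950, which is 5 full-or-partial €1,250 increments; reduction = 5 × €60 = €300, leaving €3,829.
Total: €3,025 + €653 + €6,830 + €3,829 = €14,337.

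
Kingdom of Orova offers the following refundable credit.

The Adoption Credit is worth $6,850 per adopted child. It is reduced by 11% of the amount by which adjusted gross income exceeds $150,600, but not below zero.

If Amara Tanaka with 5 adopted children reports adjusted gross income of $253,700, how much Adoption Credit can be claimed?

$22,909

Adoption Credit: base = 5 × $6,850 = $34,250. 11% of the $103,100 excess over $150,600 is $11,341; credit = $34,250 − $11,341 = $22,909.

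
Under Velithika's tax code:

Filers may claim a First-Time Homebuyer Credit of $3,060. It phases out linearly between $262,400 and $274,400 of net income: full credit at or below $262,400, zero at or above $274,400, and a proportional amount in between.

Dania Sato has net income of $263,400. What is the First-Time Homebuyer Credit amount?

First-Time Homebuyer Credit: $263,400 is $1,000 into a $12,000 phase-out range, leaving 11,000/12,000 of the credit: $3,060 × 11,000/12,000 = $2,805.

$2,805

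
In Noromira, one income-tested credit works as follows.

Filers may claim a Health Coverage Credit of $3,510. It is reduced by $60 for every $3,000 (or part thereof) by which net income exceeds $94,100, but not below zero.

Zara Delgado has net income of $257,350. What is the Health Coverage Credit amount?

Health Coverage Credit: income exceeds $94,100 by $163,250, which is 55 full-or-partial $3,000 increments; reduction = 55 × $60 = $3,300, leaving $210.

$210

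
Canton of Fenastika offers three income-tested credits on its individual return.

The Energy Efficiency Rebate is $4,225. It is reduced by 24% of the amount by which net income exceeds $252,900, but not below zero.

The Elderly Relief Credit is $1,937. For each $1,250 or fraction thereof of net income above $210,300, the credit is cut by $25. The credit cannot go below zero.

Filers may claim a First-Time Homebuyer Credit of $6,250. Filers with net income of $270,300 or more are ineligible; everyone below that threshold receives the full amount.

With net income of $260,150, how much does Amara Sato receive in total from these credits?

$9,672

Energy Efficiency Rebate: 24% of the $7,250 excess over $252,900 is $1,740; credit = $4,225 − $1,740 = $2,485.
Elderly Relief Credit: income exceeds $210,300 by $49,850, which is 40 full-or-partial $1,250 increments; reduction = 40 × $25 = $1,000, leaving $937.
First-Time Homebuyer Credit: $260,150 is below the $270,300 cutoff, so the full $6,250 applies.
Total: $2,485 + $937 + $6,250 = $9,672.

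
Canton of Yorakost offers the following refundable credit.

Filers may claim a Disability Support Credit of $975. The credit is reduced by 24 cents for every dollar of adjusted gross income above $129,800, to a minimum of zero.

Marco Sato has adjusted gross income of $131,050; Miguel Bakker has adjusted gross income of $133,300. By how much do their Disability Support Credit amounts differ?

$540

Marco ($131,050): Disability Support Credit: 24% of the $1,250 excess over $129,800 is $300; credit = $975 − $300 = $675.
Miguel ($133,300): Disability Support Credit: 24% of the $3,500 excess over $129,800 is $840; credit = $975 − $840 = $135.
Difference: |$675 − $135| = $540.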